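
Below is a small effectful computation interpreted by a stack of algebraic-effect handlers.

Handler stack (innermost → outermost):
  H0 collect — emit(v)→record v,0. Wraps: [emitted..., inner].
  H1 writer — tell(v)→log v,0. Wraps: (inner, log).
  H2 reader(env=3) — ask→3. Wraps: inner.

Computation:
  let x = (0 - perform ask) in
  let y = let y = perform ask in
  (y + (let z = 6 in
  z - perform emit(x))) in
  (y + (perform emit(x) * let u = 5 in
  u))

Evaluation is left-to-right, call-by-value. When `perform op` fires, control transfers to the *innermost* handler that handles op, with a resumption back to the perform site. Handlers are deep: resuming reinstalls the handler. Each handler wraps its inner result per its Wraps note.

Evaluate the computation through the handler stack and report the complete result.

Answer: ([-3, -3, 9], ())

Evaluation trace:
ask @ H2 ⇒ 3
ask @ H2 ⇒ 3
emit(-3) @ H0 ⇒ out+=-3
emit(-3) @ H0 ⇒ out+=-3
H0 returns [-3, -3, 9]
H1 returns ([-3, -3, 9], ())
H2 returns ([-3, -3, 9], ())
= ([-3, -3, 9], ())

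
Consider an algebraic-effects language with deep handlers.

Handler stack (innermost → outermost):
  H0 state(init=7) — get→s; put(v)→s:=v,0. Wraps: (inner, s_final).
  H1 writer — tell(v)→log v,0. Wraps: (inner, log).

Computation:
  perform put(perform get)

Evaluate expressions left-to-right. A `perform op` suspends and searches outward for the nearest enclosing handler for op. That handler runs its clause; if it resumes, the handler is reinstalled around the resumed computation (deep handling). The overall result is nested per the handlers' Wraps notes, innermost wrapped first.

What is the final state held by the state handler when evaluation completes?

Step-by-step:
get @ H0 ⇒ 7
put(7) @ H0 ⇒ s:=7
H0 returns (0, 7)
H1 returns ((0, 7), ())
= ((0, 7), ())

Answer: 7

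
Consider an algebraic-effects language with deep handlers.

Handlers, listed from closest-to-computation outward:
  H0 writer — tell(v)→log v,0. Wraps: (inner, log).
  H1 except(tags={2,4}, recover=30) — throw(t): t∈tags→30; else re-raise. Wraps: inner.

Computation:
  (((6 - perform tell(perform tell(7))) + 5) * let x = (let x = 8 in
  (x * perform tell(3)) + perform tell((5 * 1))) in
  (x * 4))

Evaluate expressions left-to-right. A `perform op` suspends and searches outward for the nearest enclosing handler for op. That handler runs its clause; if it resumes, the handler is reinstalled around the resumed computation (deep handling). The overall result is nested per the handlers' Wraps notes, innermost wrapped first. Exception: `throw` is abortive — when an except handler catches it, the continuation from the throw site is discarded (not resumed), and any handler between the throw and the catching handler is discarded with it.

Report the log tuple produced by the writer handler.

Step-by-step:
tell(7) @ H0 ⇒ log+=7
tell(0) @ H0 ⇒ log+=0
tell(3) @ H0 ⇒ log+=3
tell(5) @ H0 ⇒ log+=5
H0 returns (0, (7, 0, 3, 5))
H1 returns (0, (7, 0, 3, 5))
= (0, (7, 0, 3, 5))

Answer: (7, 0, 3, 5)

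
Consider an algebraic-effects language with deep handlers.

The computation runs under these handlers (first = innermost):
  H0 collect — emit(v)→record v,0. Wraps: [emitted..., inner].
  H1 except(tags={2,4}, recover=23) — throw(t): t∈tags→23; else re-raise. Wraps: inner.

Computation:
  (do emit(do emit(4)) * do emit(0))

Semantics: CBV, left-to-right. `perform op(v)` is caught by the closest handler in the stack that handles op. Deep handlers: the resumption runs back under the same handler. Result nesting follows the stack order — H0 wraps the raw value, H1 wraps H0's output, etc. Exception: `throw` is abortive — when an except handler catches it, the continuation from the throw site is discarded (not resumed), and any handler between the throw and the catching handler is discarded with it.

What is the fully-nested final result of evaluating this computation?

Working:
emit(4) @ H0 ⇒ out+=4
emit(0) @ H0 ⇒ out+=0
emit(0) @ H0 ⇒ out+=0
H0 returns [4, 0, 0, 0]
H1 returns [4, 0, 0, 0]
= [4, 0, 0, 0]

Answer: [4, 0, 0, 0]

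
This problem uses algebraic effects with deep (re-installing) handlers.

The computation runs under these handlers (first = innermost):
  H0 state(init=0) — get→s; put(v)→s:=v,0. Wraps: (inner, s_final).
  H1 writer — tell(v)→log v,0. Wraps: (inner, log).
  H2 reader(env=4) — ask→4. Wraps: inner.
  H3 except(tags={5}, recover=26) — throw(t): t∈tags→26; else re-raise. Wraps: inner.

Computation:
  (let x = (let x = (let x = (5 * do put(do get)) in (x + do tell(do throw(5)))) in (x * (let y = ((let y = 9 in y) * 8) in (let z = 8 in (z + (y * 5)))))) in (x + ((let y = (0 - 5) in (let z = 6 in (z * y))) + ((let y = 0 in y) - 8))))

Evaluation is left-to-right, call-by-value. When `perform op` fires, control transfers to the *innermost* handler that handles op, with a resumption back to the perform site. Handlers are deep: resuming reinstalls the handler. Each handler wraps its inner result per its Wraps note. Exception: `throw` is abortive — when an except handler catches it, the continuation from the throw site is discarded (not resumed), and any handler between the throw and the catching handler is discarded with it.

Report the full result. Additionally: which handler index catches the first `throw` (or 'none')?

Working:
get @ H0 ⇒ 0
put(0) @ H0 ⇒ s:=0
throw(5) @ H3 caught ⇒ 26
= 26

Answer: 26 ; first throw caught by: H3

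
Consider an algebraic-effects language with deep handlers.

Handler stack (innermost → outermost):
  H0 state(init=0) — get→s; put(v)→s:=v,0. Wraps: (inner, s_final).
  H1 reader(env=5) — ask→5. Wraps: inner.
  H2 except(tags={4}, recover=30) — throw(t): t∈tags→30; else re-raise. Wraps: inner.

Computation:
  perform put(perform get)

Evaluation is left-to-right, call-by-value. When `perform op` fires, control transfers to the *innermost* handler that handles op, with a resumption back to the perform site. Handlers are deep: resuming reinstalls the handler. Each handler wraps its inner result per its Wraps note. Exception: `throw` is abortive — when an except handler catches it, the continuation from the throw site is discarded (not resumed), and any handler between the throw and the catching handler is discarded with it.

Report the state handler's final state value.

Step-by-step:
get @ H0 ⇒ 0
put(0) @ H0 ⇒ s:=0
H0 returns (0, 0)
H1 returns (0, 0)
H2 returns (0, 0)
= (0, 0)

Answer: 0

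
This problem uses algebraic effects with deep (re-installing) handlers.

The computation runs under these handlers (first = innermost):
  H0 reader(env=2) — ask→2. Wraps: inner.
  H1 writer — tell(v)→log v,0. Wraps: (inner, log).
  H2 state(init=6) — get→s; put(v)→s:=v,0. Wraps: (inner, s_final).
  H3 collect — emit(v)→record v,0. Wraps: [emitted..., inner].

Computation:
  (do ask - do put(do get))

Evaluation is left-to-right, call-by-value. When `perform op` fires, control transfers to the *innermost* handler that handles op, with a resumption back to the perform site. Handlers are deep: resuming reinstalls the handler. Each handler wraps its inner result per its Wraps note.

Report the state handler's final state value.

Answer: 6

Evaluation trace:
ask @ H0 ⇒ 2
get @ H2 ⇒ 6
put(6) @ H2 ⇒ s:=6
H0 returns 2
H1 returns (2, ())
H2 returns ((2, ()), 6)
H3 returns [((2, ()), 6)]
= [((2, ()), 6)]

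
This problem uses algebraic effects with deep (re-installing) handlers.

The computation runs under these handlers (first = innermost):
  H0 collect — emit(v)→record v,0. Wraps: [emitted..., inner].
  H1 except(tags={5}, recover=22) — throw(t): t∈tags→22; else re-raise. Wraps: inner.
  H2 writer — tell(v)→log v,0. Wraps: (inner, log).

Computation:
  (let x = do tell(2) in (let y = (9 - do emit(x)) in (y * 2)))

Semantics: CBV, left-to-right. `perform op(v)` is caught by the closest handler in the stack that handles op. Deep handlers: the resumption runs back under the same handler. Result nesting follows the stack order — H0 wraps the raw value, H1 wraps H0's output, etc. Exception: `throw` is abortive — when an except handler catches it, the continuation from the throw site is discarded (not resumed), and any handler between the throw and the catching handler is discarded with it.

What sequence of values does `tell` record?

Working:
tell(2) @ H2 ⇒ log+=2
emit(0) @ H0 ⇒ out+=0
H0 returns [0, 18]
H1 returns [0, 18]
H2 returns ([0, 18], (2))
= ([0, 18], (2))

Answer: (2)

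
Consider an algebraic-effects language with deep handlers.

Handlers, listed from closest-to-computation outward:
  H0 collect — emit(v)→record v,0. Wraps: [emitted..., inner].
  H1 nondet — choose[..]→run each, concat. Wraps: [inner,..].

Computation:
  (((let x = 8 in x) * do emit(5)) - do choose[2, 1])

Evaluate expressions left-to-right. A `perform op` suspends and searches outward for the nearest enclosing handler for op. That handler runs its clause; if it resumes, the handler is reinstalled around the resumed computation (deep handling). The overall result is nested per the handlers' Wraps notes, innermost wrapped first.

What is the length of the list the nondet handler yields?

Answer: 2

Step-by-step:
emit(5) @ H0 ⇒ out+=5
choose[2, 1] @ H1
  branch[0] choose=2:
    H0 returns [5, -2]
    H1 returns [[5, -2]]
  branch[1] choose=1:
    H0 returns [5, -1]
    H1 returns [[5, -1]]
= [[5, -2], [5, -1]]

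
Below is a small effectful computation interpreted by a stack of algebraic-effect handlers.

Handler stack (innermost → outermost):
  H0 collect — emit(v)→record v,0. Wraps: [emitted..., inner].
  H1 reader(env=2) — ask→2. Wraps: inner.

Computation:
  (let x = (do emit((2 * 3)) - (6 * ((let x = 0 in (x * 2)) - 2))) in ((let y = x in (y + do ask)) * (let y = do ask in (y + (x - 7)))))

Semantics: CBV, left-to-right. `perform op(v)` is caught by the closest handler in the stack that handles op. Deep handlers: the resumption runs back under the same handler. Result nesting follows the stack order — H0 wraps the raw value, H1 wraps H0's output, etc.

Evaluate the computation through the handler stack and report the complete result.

Answer: [6, 98]

Step-by-step:
emit(6) @ H0 ⇒ out+=6
ask @ H1 ⇒ 2
ask @ H1 ⇒ 2
H0 returns [6, 98]
H1 returns [6, 98]
= [6, 98]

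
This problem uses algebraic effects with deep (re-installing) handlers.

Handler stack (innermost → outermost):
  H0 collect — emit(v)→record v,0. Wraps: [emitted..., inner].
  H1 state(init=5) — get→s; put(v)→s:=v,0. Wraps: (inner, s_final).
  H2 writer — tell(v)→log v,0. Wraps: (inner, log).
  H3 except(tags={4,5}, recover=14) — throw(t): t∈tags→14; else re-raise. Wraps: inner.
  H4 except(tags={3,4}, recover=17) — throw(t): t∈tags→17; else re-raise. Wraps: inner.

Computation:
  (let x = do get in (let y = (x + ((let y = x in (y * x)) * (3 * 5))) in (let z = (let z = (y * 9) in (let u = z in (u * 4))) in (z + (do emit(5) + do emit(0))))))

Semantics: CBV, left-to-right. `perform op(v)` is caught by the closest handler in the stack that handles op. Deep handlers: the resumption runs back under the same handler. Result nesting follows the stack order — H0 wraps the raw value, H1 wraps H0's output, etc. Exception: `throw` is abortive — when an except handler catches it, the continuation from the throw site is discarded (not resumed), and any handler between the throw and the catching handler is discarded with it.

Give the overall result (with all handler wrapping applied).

Evaluation trace:
get @ H1 ⇒ 5
emit(5) @ H0 ⇒ out+=5
emit(0) @ H0 ⇒ out+=0
H0 returns [5, 0, 13680]
H1 returns ([5, 0, 13680], 5)
H2 returns (([5, 0, 13680], 5), ())
H3 returns (([5, 0, 13680], 5), ())
H4 returns (([5, 0, 13680], 5), ())
= (([5, 0, 13680], 5), ())

Answer: (([5, 0, 13680], 5), ())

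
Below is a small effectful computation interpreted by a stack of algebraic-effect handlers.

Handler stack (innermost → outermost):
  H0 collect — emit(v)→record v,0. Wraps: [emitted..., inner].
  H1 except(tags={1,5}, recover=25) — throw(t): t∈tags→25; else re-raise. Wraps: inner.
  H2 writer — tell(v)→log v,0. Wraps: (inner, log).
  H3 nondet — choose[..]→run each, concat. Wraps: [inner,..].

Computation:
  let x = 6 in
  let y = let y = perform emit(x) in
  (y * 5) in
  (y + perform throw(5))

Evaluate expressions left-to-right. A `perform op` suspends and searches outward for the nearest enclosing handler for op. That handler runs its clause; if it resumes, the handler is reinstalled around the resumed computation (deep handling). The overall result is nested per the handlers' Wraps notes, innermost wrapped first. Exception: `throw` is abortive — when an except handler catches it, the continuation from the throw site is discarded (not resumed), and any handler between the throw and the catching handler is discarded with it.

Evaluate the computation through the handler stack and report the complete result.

Answer: [(25, ())]

Step-by-step:
emit(6) @ H0 ⇒ out+=6
throw(5) @ H1 caught ⇒ 25
H2 returns (25, ())
H3 returns [(25, ())]
= [(25, ())]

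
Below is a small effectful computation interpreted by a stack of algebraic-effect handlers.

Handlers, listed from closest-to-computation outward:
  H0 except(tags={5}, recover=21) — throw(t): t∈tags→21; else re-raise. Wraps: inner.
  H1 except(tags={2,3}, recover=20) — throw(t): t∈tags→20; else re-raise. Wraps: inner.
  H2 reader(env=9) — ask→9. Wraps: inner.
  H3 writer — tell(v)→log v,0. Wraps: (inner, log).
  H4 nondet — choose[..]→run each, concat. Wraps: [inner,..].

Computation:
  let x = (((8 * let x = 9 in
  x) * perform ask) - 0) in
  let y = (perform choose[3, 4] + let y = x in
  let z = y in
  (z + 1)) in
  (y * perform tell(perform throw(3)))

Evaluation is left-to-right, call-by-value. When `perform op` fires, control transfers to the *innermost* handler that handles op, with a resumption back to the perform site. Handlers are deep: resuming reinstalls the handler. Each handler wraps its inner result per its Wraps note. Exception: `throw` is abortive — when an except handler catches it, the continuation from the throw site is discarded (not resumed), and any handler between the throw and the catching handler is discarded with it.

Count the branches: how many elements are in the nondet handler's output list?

Answer: 2

Working:
ask @ H2 ⇒ 9
choose[3, 4] @ H4
  branch[0] choose=3:
    throw(3) @ H0 re-raised
    throw(3) @ H1 caught ⇒ 20
    H2 returns 20
    H3 returns (20, ())
    H4 returns [(20, ())]
  branch[1] choose=4:
    throw(3) @ H0 re-raised
    throw(3) @ H1 caught ⇒ 20
    H2 returns 20
    H3 returns (20, ())
    H4 returns [(20, ())]
= [(20, ()), (20, ())]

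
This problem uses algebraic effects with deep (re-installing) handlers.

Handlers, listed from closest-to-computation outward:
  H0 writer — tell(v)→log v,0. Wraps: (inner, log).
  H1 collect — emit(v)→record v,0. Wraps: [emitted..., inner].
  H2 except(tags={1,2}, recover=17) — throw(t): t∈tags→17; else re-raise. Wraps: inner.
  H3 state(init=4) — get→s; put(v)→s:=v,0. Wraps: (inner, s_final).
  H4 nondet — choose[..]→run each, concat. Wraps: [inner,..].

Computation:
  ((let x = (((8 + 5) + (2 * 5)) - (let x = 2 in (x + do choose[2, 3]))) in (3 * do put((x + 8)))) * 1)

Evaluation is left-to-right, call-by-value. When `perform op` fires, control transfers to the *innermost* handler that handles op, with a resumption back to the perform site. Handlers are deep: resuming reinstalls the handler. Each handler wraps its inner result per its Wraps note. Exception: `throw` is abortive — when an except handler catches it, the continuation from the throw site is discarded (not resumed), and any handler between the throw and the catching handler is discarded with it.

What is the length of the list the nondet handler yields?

Working:
choose[2, 3] @ H4
  branch[0] choose=2:
    put(27) @ H3 ⇒ s:=27
    H0 returns (0, ())
    H1 returns [(0, ())]
    H2 returns [(0, ())]
    H3 returns ([(0, ())], 27)
    H4 returns [([(0, ())], 27)]
  branch[1] choose=3:
    put(26) @ H3 ⇒ s:=26
    H0 returns (0, ())
    H1 returns [(0, ())]
    H2 returns [(0, ())]
    H3 returns ([(0, ())], 26)
    H4 returns [([(0, ())], 26)]
= [([(0, ())], 27), ([(0, ())], 26)]

Answer: 2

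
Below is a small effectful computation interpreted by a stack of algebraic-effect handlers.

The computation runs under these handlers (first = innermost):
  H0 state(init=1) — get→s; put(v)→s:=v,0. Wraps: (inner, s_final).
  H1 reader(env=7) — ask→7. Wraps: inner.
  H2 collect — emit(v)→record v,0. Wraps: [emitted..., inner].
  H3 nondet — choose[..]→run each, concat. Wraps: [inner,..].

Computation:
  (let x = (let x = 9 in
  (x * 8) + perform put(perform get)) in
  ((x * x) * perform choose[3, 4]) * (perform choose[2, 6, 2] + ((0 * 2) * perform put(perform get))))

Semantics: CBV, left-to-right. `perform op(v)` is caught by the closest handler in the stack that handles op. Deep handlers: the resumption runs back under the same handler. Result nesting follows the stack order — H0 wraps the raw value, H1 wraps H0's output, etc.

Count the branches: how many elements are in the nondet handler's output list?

Evaluation trace:
get @ H0 ⇒ 1
put(1) @ H0 ⇒ s:=1
choose[3, 4] @ H3
  branch[0] choose=3:
    choose[2, 6, 2] @ H3
      branch[0] choose=2:
        get @ H0 ⇒ 1
        put(1) @ H0 ⇒ s:=1
        H0 returns (31104, 1)
        H1 returns (31104, 1)
        H2 returns [(31104, 1)]
        H3 returns [[(31104, 1)]]
      branch[1] choose=6:
        get @ H0 ⇒ 1
        put(1) @ H0 ⇒ s:=1
        H0 returns (93312, 1)
        H1 returns (93312, 1)
        H2 returns [(93312, 1)]
        H3 returns [[(93312, 1)]]
      branch[2] choose=2:
        get @ H0 ⇒ 1
        put(1) @ H0 ⇒ s:=1
        H0 returns (31104, 1)
        H1 returns (31104, 1)
        H2 returns [(31104, 1)]
        H3 returns [[(31104, 1)]]
  branch[1] choose=4:
    choose[2, 6, 2] @ H3
      branch[0] choose=2:
        get @ H0 ⇒ 1
        put(1) @ H0 ⇒ s:=1
        H0 returns (41472, 1)
        H1 returns (41472, 1)
        H2 returns [(41472, 1)]
        H3 returns [[(41472, 1)]]
      branch[1] choose=6:
        get @ H0 ⇒ 1
        put(1) @ H0 ⇒ s:=1
        H0 returns (124416, 1)
        H1 returns (124416, 1)
        H2 returns [(124416, 1)]
        H3 returns [[(124416, 1)]]
      branch[2] choose=2:
        get @ H0 ⇒ 1
        put(1) @ H0 ⇒ s:=1
        H0 returns (41472, 1)
        H1 returns (41472, 1)
        H2 returns [(41472, 1)]
        H3 returns [[(41472, 1)]]
= [[(31104, 1)], [(93312, 1)], [(31104, 1)], [(41472, 1)], [(124416, 1)], [(41472, 1)]]

Answer: 6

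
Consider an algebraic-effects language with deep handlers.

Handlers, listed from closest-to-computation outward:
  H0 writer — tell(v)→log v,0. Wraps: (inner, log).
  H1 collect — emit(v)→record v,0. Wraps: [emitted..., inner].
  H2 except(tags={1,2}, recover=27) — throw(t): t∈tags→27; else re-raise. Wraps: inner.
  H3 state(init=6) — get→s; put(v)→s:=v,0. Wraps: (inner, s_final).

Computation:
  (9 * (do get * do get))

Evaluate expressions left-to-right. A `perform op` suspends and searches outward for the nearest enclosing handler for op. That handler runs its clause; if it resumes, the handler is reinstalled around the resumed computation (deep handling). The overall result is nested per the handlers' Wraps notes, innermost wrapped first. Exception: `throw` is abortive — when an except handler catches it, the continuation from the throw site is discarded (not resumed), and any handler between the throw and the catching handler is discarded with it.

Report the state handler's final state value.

Working:
get @ H3 ⇒ 6
get @ H3 ⇒ 6
H0 returns (324, ())
H1 returns [(324, ())]
H2 returns [(324, ())]
H3 returns ([(324, ())], 6)
= ([(324, ())], 6)

Answer: 6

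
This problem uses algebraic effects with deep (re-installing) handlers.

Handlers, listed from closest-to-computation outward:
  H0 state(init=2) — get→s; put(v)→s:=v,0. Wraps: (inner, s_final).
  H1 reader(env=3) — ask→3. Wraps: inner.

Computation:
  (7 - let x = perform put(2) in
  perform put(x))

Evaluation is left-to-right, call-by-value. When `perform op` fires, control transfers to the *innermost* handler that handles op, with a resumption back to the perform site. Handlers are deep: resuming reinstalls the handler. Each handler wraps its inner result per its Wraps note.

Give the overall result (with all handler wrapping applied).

Answer: (7, 0)

Evaluation trace:
put(2) @ H0 ⇒ s:=2
put(0) @ H0 ⇒ s:=0
H0 returns (7, 0)
H1 returns (7, 0)
= (7, 0)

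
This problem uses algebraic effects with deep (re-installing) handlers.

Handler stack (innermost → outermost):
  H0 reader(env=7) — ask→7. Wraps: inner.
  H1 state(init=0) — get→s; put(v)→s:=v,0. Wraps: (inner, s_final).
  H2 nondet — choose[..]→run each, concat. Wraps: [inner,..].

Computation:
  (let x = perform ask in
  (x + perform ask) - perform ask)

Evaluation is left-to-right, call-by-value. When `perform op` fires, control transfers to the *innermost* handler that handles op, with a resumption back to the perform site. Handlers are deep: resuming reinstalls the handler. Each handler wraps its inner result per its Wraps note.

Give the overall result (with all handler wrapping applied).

Answer: [(7, 0)]

Step-by-step:
ask @ H0 ⇒ 7
ask @ H0 ⇒ 7
ask @ H0 ⇒ 7
H0 returns 7
H1 returns (7, 0)
H2 returns [(7, 0)]
= [(7, 0)]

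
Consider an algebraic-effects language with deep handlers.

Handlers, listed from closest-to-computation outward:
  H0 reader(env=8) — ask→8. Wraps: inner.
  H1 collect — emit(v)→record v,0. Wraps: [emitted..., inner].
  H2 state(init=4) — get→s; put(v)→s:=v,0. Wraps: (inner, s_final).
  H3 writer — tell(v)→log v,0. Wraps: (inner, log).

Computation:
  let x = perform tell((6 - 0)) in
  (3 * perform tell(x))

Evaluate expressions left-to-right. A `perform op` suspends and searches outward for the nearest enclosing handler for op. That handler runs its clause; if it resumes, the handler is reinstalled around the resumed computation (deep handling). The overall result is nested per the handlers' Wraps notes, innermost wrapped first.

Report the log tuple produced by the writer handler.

Evaluation trace:
tell(6) @ H3 ⇒ log+=6
tell(0) @ H3 ⇒ log+=0
H0 returns 0
H1 returns [0]
H2 returns ([0], 4)
H3 returns (([0], 4), (6, 0))
= (([0], 4), (6, 0))

Answer: (6, 0)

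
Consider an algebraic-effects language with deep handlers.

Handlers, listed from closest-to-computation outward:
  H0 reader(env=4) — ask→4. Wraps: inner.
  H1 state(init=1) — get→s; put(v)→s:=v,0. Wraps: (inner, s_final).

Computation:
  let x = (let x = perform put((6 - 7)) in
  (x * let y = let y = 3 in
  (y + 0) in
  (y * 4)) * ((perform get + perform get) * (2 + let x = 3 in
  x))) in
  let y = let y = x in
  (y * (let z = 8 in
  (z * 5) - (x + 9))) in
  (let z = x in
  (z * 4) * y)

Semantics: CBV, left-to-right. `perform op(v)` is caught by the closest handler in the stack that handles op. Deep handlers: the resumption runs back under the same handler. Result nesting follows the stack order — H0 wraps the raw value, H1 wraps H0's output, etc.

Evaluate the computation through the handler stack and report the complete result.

Evaluation trace:
put(-1) @ H1 ⇒ s:=-1
get @ H1 ⇒ -1
get @ H1 ⇒ -1
H0 returns 0
H1 returns (0, -1)
= (0, -1)

Answer: (0, -1)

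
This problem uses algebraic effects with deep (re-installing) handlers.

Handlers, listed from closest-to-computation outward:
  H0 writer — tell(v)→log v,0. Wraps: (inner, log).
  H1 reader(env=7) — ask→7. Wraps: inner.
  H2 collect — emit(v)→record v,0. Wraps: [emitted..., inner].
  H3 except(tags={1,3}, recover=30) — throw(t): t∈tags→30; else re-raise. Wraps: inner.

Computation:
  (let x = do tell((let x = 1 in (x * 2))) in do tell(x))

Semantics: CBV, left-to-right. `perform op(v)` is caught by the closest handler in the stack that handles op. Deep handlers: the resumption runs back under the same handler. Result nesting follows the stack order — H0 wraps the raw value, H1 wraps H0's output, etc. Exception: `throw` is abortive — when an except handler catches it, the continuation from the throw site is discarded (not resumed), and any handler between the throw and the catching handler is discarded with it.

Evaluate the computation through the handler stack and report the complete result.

Working:
tell(2) @ H0 ⇒ log+=2
tell(0) @ H0 ⇒ log+=0
H0 returns (0, (2, 0))
H1 returns (0, (2, 0))
H2 returns [(0, (2, 0))]
H3 returns [(0, (2, 0))]
= [(0, (2, 0))]

Answer: [(0, (2, 0))]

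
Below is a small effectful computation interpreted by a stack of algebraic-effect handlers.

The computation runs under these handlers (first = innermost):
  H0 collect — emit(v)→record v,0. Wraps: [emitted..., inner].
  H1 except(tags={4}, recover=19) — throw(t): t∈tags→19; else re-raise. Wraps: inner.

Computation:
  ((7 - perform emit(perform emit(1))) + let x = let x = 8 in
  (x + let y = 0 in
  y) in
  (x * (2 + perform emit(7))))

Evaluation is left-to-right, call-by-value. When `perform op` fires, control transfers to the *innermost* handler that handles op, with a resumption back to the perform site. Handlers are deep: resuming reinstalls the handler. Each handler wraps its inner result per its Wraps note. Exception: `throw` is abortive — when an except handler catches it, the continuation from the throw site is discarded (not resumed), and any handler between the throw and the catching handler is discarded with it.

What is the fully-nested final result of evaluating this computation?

Working:
emit(1) @ H0 ⇒ out+=1
emit(0) @ H0 ⇒ out+=0
emit(7) @ H0 ⇒ out+=7
H0 returns [1, 0, 7, 23]
H1 returns [1, 0, 7, 23]
= [1, 0, 7, 23]

Answer: [1, 0, 7, 23]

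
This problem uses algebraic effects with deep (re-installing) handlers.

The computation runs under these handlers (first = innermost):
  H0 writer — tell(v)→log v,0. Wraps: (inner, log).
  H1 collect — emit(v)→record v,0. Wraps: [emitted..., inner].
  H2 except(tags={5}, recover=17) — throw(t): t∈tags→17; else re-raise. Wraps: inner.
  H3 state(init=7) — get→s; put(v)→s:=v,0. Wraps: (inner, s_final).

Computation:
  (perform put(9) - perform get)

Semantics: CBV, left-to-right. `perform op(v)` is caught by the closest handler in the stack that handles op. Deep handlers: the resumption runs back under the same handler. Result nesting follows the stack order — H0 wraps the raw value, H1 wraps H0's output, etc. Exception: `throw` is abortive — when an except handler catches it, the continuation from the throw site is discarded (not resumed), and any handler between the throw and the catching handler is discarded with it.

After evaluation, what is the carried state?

Step-by-step:
put(9) @ H3 ⇒ s:=9
get @ H3 ⇒ 9
H0 returns (-9, ())
H1 returns [(-9, ())]
H2 returns [(-9, ())]
H3 returns ([(-9, ())], 9)
= ([(-9, ())], 9)

Answer: 9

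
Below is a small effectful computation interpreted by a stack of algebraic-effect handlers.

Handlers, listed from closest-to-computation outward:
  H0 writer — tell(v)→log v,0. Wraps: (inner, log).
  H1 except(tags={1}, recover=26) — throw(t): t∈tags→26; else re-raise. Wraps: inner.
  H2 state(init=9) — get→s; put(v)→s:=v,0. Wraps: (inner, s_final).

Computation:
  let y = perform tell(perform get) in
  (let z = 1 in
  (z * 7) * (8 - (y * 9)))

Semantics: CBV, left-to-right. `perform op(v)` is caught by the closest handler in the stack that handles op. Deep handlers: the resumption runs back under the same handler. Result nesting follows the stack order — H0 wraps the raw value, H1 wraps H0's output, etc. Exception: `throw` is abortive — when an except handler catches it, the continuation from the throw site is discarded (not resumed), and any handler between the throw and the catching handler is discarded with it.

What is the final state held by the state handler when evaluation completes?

Step-by-step:
get @ H2 ⇒ 9
tell(9) @ H0 ⇒ log+=9
H0 returns (56, (9))
H1 returns (56, (9))
H2 returns ((56, (9)), 9)
= ((56, (9)), 9)

Answer: 9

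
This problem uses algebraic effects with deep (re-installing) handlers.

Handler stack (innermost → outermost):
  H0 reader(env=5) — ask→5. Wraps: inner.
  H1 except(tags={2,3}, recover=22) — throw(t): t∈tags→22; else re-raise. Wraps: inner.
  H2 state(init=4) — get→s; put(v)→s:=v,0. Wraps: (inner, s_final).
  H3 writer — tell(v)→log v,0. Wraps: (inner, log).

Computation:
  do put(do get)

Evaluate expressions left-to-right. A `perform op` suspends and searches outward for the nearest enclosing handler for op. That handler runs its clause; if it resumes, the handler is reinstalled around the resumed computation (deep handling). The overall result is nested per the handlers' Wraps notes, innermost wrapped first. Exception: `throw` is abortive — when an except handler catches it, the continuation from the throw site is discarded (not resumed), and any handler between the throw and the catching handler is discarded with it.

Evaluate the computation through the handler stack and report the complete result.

Answer: ((0, 4), ())

Working:
get @ H2 ⇒ 4
put(4) @ H2 ⇒ s:=4
H0 returns 0
H1 returns 0
H2 returns (0, 4)
H3 returns ((0, 4), ())
= ((0, 4), ())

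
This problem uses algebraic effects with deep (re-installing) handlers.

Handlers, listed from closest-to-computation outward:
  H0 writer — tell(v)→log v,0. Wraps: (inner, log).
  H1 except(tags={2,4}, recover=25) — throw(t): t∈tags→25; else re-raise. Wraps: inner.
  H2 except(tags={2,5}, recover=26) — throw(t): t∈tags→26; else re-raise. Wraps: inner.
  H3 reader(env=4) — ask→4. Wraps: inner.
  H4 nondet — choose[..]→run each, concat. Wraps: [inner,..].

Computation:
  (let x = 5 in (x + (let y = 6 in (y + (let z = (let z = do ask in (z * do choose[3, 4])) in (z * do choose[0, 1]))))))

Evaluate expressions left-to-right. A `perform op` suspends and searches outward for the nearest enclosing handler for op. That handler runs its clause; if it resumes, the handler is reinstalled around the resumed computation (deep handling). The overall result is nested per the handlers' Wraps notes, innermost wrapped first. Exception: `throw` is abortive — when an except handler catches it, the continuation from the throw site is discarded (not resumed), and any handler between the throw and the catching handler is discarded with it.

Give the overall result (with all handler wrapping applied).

Answer: [(11, ()), (23, ()), (11, ()), (27, ())]

Working:
ask @ H3 ⇒ 4
choose[3, 4] @ H4
  branch[0] choose=3:
    choose[0, 1] @ H4
      branch[0] choose=0:
        H0 returns (11, ())
        H1 returns (11, ())
        H2 returns (11, ())
        H3 returns (11, ())
        H4 returns [(11, ())]
      branch[1] choose=1:
        H0 returns (23, ())
        H1 returns (23, ())
        H2 returns (23, ())
        H3 returns (23, ())
        H4 returns [(23, ())]
  branch[1] choose=4:
    choose[0, 1] @ H4
      branch[0] choose=0:
        H0 returns (11, ())
        H1 returns (11, ())
        H2 returns (11, ())
        H3 returns (11, ())
        H4 returns [(11, ())]
      branch[1] choose=1:
        H0 returns (27, ())
        H1 returns (27, ())
        H2 returns (27, ())
        H3 returns (27, ())
        H4 returns [(27, ())]
= [(11, ()), (23, ()), (11, ()), (27, ())]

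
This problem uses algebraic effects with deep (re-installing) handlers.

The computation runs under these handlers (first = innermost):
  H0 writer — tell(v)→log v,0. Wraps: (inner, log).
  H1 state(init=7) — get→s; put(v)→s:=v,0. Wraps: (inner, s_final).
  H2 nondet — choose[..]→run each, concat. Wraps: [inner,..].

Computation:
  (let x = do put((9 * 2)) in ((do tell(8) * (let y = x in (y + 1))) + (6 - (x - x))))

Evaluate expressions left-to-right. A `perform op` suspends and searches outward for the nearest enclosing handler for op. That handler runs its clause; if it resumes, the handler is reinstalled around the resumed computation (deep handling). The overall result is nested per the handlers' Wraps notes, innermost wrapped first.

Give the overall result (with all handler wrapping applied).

Working:
put(18) @ H1 ⇒ s:=18
tell(8) @ H0 ⇒ log+=8
H0 returns (6, (8))
H1 returns ((6, (8)), 18)
H2 returns [((6, (8)), 18)]
= [((6, (8)), 18)]

Answer: [((6, (8)), 18)]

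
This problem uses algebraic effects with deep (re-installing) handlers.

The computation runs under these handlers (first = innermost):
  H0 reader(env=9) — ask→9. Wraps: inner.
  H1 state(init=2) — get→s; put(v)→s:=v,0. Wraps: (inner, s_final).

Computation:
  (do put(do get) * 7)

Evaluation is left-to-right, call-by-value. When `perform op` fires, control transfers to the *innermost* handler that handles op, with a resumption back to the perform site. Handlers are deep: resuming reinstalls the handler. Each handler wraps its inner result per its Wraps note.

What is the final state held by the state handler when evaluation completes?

Answer: 2

Working:
get @ H1 ⇒ 2
put(2) @ H1 ⇒ s:=2
H0 returns 0
H1 returns (0, 2)
= (0, 2)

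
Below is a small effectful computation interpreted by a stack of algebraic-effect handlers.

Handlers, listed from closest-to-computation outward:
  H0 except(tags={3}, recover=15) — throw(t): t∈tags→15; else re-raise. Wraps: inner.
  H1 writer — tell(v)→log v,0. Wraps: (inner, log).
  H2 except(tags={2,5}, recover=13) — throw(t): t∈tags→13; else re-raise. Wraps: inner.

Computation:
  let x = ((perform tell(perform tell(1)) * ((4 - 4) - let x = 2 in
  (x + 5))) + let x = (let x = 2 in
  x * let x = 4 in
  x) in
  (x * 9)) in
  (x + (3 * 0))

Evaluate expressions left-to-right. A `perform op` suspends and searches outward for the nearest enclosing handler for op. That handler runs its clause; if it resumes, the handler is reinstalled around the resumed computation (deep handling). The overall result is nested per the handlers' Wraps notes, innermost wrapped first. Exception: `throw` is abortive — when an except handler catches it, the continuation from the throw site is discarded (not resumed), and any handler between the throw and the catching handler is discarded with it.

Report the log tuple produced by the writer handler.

Step-by-step:
tell(1) @ H1 ⇒ log+=1
tell(0) @ H1 ⇒ log+=0
H0 returns 72
H1 returns (72, (1, 0))
H2 returns (72, (1, 0))
= (72, (1, 0))

Answer: (1, 0)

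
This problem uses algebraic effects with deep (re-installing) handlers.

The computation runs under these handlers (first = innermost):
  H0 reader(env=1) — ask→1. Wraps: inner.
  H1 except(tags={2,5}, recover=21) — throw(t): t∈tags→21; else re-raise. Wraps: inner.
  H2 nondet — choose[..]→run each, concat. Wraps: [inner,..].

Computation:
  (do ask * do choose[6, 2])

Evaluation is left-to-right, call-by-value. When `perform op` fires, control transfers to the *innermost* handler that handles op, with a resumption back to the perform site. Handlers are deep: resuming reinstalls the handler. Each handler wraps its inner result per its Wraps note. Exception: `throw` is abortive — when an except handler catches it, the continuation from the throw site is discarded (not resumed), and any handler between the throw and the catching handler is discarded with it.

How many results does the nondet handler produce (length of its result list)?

Answer: 2

Step-by-step:
ask @ H0 ⇒ 1
choose[6, 2] @ H2
  branch[0] choose=6:
    H0 returns 6
    H1 returns 6
    H2 returns [6]
  branch[1] choose=2:
    H0 returns 2
    H1 returns 2
    H2 returns [2]
= [6, 2]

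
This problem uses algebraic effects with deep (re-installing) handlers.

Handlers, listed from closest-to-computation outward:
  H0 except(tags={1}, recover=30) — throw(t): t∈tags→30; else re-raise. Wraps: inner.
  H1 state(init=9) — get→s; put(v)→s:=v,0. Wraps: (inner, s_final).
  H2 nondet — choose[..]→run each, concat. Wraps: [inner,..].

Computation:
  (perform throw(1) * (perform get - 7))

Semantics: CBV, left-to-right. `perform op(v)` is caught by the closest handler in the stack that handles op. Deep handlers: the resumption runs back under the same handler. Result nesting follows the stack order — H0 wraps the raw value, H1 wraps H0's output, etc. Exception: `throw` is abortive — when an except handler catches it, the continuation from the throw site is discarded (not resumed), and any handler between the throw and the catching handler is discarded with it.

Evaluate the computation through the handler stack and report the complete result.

Answer: [(30, 9)]

Evaluation trace:
throw(1) @ H0 caught ⇒ 30
H1 returns (30, 9)
H2 returns [(30, 9)]
= [(30, 9)]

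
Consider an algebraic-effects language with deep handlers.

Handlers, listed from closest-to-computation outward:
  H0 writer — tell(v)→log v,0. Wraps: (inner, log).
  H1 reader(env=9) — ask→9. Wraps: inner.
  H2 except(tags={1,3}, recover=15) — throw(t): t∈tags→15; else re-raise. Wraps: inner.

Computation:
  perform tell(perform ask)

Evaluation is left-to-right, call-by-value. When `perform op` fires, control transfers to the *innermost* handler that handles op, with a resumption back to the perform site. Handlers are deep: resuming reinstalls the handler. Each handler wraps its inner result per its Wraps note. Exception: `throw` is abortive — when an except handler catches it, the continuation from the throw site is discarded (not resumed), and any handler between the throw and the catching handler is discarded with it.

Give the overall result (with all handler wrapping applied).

Step-by-step:
ask @ H1 ⇒ 9
tell(9) @ H0 ⇒ log+=9
H0 returns (0, (9))
H1 returns (0, (9))
H2 returns (0, (9))
= (0, (9))

Answer: (0, (9))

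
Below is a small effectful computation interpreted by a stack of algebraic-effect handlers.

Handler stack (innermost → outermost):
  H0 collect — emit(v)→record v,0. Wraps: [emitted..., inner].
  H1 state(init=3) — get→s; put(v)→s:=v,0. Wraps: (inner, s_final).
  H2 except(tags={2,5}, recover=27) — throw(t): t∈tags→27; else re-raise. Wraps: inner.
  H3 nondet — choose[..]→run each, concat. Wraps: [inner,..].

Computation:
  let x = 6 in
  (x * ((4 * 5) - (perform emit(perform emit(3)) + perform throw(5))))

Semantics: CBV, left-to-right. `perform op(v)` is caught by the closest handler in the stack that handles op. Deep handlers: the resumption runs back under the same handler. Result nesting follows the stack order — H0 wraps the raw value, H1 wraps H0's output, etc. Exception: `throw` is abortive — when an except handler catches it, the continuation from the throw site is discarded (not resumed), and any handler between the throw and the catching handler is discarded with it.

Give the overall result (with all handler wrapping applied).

Working:
emit(3) @ H0 ⇒ out+=3
emit(0) @ H0 ⇒ out+=0
throw(5) @ H2 caught ⇒ 27
H3 returns [27]
= [27]

Answer: [27]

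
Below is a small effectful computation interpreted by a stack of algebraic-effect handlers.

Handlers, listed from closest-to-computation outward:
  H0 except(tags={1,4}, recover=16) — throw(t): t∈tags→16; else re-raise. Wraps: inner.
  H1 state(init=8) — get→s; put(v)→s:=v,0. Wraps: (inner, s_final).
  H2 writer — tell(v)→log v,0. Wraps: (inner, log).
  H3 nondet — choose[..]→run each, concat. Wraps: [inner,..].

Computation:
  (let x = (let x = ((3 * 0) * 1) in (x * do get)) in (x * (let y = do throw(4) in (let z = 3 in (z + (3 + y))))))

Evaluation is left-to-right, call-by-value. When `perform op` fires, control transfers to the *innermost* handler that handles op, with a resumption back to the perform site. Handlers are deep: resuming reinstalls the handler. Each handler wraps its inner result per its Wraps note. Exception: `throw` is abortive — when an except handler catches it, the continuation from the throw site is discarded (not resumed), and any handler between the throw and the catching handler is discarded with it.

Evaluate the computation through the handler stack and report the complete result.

Evaluation trace:
get @ H1 ⇒ 8
throw(4) @ H0 caught ⇒ 16
H1 returns (16, 8)
H2 returns ((16, 8), ())
H3 returns [((16, 8), ())]
= [((16, 8), ())]

Answer: [((16, 8), ())]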